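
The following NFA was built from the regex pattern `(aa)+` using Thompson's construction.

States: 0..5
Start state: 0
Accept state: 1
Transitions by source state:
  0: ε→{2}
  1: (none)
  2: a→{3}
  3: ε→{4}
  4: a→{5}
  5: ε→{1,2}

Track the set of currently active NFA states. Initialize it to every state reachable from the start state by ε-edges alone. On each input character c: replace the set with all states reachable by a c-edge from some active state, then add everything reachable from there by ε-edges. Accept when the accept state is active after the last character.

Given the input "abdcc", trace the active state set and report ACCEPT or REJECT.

start: ε-closure({0}) = {0,2}
'a' @ 1: {3,4}
'b' @ 2: {}  — dead — no transitions
rest 'dcc' ignored (set empty)
final: {}; accept 1 not in set

Answer: REJECT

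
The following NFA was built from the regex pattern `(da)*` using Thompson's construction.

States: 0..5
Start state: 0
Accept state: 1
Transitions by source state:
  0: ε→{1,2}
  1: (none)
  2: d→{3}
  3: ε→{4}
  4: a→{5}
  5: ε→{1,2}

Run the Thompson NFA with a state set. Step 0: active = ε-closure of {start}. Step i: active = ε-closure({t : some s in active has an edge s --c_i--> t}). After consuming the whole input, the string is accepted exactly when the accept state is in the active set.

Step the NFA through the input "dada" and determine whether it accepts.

Answer: ACCEPT

Steps:
S₀ = ε-closure({0}) = {0,1,2}
'd' @ 1: {3,4}
'a' @ 2: {1,2,5}  (accept∈set)
'd' @ 3: {3,4}
'a' @ 4: {1,2,5}  (accept∈set)
final: {1,2,5}; accept 1 in set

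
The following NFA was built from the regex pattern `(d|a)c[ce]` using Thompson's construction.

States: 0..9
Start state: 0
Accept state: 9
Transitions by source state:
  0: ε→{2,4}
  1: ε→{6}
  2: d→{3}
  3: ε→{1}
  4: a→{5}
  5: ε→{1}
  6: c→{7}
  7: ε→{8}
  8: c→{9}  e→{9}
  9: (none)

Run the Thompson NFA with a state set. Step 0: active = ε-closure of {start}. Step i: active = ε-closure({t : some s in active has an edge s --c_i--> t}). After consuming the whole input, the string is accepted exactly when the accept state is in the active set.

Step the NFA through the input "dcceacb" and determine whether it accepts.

S₀ = ε-closure({0}) = {0,2,4}
'd' @ 1: {1,3,6}
'c' @ 2: {7,8}
'c' @ 3: {9}  ✓accept
'e' @ 4: {}  — no active states
rest 'acb' ignored (set empty)
after full input: {}  (accept=9 not in)

Answer: REJECT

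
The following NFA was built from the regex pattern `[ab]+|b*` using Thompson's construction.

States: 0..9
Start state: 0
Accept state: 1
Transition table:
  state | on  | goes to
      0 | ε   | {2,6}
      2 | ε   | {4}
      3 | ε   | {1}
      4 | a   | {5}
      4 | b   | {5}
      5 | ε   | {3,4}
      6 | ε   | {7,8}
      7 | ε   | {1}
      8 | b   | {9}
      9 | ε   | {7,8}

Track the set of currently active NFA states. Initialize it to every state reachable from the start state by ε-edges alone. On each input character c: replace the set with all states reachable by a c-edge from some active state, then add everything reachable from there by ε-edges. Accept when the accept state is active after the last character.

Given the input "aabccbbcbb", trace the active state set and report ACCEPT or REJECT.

Answer: REJECT

Derivation:
start: ε-closure({0}) = {0,1,2,4,6,7,8}
'a' @ 1: {1,3,4,5}  ✓accept
'a' @ 2: {1,3,4,5}  ✓accept
'b' @ 3: {1,3,4,5}  ✓accept
'c' @ 4: {}  — no active states
rest 'cbbcbb' ignored (set empty)
final: {}; accept 1 not in set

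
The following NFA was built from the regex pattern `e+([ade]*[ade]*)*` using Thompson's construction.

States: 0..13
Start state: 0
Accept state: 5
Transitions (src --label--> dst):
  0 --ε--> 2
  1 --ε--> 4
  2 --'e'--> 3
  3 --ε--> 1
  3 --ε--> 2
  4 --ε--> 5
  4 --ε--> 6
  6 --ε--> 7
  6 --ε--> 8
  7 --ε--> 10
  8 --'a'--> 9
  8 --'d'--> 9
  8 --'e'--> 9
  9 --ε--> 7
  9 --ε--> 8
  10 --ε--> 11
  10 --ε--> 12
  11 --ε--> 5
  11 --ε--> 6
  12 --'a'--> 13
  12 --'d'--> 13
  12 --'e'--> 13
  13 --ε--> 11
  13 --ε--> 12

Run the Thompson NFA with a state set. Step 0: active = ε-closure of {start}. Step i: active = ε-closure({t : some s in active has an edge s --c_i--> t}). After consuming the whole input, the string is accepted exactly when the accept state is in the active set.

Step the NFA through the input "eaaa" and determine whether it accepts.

start: ε-closure({0}) = {0,2}
'e' @ 1: {1,2,3,4,5,6,7,8,10,11,12}  ✓accept
'a' @ 2: {5,6,7,8,9,10,11,12,13}  ✓accept
'a' @ 3: {5,6,7,8,9,10,11,12,13}  ✓accept
'a' @ 4: {5,6,7,8,9,10,11,12,13}  ✓accept
after full input: {5,6,7,8,9,10,11,12,13}  (accept=5 in)

Answer: ACCEPT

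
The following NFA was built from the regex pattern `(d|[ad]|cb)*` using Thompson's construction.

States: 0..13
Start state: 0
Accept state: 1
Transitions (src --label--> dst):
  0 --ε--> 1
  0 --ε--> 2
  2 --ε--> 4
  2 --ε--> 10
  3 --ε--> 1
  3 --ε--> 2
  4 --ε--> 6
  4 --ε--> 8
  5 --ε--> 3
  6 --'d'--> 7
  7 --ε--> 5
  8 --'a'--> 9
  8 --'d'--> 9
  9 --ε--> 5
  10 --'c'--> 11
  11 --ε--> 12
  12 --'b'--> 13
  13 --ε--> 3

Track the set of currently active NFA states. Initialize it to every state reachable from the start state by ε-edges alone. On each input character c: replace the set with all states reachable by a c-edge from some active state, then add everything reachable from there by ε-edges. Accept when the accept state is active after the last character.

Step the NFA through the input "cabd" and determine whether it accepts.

Answer: REJECT

Derivation:
start: ε-closure({0}) = {0,1,2,4,6,8,10}
'c' @ 1: {11,12}
'a' @ 2: {}  — state set empty
rest 'bd' ignored (set empty)
final: {}; accept 1 not in set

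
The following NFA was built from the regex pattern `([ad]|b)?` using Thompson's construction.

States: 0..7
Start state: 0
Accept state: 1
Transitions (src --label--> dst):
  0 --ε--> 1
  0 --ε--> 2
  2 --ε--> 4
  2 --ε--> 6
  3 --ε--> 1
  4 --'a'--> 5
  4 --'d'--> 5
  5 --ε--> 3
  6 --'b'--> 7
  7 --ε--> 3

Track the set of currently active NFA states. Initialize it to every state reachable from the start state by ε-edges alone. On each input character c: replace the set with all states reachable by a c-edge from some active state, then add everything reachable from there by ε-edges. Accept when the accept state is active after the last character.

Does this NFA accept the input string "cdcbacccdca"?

S₀ = ε-closure({0}) = {0,1,2,4,6}
'c' @ 1: {}  — state set empty
rest 'dcbacccdca' ignored (set empty)
end set {} — state 1 not in

Answer: REJECT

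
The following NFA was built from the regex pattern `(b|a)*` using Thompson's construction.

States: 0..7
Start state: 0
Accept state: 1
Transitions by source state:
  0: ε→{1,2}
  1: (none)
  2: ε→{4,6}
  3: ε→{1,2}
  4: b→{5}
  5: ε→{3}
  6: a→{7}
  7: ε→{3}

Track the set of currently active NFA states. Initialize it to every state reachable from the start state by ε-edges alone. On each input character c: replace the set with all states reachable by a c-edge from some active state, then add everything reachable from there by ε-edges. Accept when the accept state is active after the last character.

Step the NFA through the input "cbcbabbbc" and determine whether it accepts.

start: ε-closure({0}) = {0,1,2,4,6}
'c' @ 1: {}  — dead — no transitions
rest 'bcbabbbc' ignored (set empty)
after full input: {}  (accept=1 not in)

Answer: REJECT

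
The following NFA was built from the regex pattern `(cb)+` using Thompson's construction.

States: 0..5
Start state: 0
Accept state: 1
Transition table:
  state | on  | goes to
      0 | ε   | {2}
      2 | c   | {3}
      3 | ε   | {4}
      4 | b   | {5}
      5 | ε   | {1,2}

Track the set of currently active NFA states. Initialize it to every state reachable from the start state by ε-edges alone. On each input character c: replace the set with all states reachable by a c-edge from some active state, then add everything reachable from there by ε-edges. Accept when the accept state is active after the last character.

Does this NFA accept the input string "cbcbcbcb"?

Answer: ACCEPT

Steps:
initial (ε-close {0}): {0,2}
'c' @ 1: {3,4}
'b' @ 2: {1,2,5}  (accept∈set)
'c' @ 3: {3,4}
'b' @ 4: {1,2,5}  (accept∈set)
'c' @ 5: {3,4}
'b' @ 6: {1,2,5}  (accept∈set)
'c' @ 7: {3,4}
'b' @ 8: {1,2,5}  (accept∈set)
end set {1,2,5} — state 1 in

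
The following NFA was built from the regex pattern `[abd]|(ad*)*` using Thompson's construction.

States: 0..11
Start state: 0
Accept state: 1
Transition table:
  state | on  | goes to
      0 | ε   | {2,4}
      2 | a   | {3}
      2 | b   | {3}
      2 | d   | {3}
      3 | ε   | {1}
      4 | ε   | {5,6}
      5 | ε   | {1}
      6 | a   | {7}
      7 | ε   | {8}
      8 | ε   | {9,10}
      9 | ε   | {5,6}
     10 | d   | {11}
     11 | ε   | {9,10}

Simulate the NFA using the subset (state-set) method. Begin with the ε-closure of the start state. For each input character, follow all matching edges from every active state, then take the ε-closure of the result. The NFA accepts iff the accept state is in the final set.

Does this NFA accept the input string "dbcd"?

start: ε-closure({0}) = {0,1,2,4,5,6}
'd' @ 1: {1,3}  ✓accept
'b' @ 2: {}  — no active states
rest 'cd' ignored (set empty)
end set {} — state 1 not in

Answer: REJECT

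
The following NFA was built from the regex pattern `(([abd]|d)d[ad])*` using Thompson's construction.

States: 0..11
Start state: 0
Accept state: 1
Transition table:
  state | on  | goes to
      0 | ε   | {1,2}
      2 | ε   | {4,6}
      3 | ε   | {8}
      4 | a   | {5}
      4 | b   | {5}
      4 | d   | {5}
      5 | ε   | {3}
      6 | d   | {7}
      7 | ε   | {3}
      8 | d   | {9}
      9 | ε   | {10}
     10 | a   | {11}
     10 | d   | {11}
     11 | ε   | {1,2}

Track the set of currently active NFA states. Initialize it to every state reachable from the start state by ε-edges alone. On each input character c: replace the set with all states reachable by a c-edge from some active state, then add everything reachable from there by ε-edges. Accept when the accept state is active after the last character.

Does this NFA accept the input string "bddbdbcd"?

start: ε-closure({0}) = {0,1,2,4,6}
'b' @ 1: {3,5,8}
'd' @ 2: {9,10}
'd' @ 3: {1,2,4,6,11}  ✓accept
'b' @ 4: {3,5,8}
'd' @ 5: {9,10}
'b' @ 6: {}  — state set empty
rest 'cd' ignored (set empty)
after full input: {}  (accept=1 not in)

Answer: REJECT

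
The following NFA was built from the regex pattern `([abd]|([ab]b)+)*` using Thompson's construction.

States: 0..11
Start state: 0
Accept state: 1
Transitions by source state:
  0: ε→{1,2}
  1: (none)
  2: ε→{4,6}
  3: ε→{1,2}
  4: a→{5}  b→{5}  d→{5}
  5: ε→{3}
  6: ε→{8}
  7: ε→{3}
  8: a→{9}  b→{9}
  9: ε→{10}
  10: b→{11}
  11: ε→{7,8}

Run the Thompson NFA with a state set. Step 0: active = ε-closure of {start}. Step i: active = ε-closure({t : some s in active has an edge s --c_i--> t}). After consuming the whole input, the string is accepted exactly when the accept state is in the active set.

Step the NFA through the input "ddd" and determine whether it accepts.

S₀ = ε-closure({0}) = {0,1,2,4,6,8}
'd' @ 1: {1,2,3,4,5,6,8}  ✓accept
'd' @ 2: {1,2,3,4,5,6,8}  ✓accept
'd' @ 3: {1,2,3,4,5,6,8}  ✓accept
end set {1,2,3,4,5,6,8} — state 1 in

Answer: ACCEPT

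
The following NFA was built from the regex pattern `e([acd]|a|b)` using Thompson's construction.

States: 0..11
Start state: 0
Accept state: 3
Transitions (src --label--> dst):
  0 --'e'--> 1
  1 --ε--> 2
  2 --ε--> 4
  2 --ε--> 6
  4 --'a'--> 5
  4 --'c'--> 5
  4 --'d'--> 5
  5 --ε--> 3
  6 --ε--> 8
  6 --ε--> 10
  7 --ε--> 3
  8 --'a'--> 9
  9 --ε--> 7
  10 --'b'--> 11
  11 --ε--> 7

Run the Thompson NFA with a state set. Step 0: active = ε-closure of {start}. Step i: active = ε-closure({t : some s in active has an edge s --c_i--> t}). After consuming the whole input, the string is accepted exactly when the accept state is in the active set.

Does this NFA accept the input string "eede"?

Answer: REJECT

Derivation:
start: ε-closure({0}) = {0}
'e' @ 1: {1,2,4,6,8,10}
'e' @ 2: {}  — state set empty
rest 'de' ignored (set empty)
final: {}; accept 3 not in set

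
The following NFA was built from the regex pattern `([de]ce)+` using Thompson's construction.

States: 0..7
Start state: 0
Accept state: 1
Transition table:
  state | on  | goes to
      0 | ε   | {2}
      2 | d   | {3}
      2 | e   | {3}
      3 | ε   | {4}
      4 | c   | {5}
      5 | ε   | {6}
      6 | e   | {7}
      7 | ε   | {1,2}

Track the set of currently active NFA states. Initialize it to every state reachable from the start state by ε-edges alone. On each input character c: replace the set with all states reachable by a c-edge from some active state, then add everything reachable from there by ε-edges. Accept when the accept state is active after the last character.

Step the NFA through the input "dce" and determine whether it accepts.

S₀ = ε-closure({0}) = {0,2}
'd' @ 1: {3,4}
'c' @ 2: {5,6}
'e' @ 3: {1,2,7}  [accepting]
after full input: {1,2,7}  (accept=1 in)

Answer: ACCEPT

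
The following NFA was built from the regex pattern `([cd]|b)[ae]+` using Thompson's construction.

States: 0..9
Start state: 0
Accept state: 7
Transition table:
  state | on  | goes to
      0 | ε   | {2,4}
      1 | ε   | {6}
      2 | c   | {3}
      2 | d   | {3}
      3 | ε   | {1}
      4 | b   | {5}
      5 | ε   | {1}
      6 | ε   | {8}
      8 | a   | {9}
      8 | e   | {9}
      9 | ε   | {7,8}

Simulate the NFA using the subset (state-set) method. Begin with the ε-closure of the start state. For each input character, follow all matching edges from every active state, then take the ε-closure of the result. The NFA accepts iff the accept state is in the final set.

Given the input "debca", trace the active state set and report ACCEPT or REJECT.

Answer: REJECT

Steps:
initial (ε-close {0}): {0,2,4}
'd' @ 1: {1,3,6,8}
'e' @ 2: {7,8,9}  [accepting]
'b' @ 3: {}  — state set empty
rest 'ca' ignored (set empty)
end set {} — state 7 not in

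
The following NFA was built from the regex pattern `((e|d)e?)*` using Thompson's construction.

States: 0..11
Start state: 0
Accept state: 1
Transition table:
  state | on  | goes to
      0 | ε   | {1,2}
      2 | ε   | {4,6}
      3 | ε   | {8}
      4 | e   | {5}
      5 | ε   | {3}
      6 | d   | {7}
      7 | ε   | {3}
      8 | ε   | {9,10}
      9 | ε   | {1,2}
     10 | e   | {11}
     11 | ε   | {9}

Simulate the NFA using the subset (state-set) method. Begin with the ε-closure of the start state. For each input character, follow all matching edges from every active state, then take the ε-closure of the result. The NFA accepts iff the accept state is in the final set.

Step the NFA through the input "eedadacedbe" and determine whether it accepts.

initial (ε-close {0}): {0,1,2,4,6}
'e' @ 1: {1,2,3,4,5,6,8,9,10}  [accepting]
'e' @ 2: {1,2,3,4,5,6,8,9,10,11}  [accepting]
'd' @ 3: {1,2,3,4,6,7,8,9,10}  [accepting]
'a' @ 4: {}  — no active states
rest 'dacedbe' ignored (set empty)
final: {}; accept 1 not in set

Answer: REJECT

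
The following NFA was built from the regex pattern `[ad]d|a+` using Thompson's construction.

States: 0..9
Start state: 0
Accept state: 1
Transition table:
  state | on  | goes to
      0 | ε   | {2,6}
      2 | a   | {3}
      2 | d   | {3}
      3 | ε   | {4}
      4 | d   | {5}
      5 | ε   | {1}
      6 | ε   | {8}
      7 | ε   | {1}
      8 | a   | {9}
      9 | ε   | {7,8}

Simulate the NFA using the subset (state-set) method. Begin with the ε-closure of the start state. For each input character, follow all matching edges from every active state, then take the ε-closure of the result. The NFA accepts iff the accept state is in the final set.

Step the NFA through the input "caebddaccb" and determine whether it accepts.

Answer: REJECT

Steps:
S₀ = ε-closure({0}) = {0,2,6,8}
'c' @ 1: {}  — no active states
rest 'aebddaccb' ignored (set empty)
end set {} — state 1 not in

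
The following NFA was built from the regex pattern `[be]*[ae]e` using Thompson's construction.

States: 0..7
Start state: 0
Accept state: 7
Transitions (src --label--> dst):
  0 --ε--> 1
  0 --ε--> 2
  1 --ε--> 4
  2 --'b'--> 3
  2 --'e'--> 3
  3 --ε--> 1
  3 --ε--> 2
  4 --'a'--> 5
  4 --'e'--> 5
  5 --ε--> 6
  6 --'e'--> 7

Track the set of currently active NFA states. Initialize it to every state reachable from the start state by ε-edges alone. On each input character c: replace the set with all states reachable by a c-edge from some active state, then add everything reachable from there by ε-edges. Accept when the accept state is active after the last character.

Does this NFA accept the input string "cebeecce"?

start: ε-closure({0}) = {0,1,2,4}
'c' @ 1: {}  — state set empty
rest 'ebeecce' ignored (set empty)
after full input: {}  (accept=7 not in)

Answer: REJECT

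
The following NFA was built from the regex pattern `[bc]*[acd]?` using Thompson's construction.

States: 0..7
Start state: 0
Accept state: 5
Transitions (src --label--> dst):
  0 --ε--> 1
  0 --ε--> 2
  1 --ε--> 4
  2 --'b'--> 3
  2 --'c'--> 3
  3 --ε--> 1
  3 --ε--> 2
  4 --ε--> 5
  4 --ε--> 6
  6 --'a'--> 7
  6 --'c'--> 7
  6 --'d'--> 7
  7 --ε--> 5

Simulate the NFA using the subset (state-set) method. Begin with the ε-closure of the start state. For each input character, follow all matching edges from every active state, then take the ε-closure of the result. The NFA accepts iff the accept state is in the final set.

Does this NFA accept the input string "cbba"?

Answer: ACCEPT

Trace:
initial (ε-close {0}): {0,1,2,4,5,6}
'c' @ 1: {1,2,3,4,5,6,7}  (accept∈set)
'b' @ 2: {1,2,3,4,5,6}  (accept∈set)
'b' @ 3: {1,2,3,4,5,6}  (accept∈set)
'a' @ 4: {5,7}  (accept∈set)
after full input: {5,7}  (accept=5 in)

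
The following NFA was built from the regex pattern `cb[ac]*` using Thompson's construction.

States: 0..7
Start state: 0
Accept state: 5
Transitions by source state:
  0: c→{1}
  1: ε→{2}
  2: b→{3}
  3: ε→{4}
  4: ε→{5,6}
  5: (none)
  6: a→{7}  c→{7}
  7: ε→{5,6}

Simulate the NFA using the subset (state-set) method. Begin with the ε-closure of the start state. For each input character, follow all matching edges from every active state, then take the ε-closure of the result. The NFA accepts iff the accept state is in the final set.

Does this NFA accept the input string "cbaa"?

Answer: ACCEPT

Trace:
initial (ε-close {0}): {0}
'c' @ 1: {1,2}
'b' @ 2: {3,4,5,6}  [accepting]
'a' @ 3: {5,6,7}  [accepting]
'a' @ 4: {5,6,7}  [accepting]
final: {5,6,7}; accept 5 in set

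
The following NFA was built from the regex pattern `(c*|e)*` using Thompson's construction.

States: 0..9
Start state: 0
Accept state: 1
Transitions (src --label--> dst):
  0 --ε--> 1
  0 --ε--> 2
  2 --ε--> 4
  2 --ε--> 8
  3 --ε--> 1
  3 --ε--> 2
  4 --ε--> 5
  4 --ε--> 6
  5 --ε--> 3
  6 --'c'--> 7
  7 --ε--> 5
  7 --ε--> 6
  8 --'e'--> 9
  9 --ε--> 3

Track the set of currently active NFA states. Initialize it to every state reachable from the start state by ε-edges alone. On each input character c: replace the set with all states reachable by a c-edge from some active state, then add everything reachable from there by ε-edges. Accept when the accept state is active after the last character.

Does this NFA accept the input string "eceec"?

S₀ = ε-closure({0}) = {0,1,2,3,4,5,6,8}
'e' @ 1: {1,2,3,4,5,6,8,9}  (accept∈set)
'c' @ 2: {1,2,3,4,5,6,7,8}  (accept∈set)
'e' @ 3: {1,2,3,4,5,6,8,9}  (accept∈set)
'e' @ 4: {1,2,3,4,5,6,8,9}  (accept∈set)
'c' @ 5: {1,2,3,4,5,6,7,8}  (accept∈set)
final: {1,2,3,4,5,6,7,8}; accept 1 in set

Answer: ACCEPT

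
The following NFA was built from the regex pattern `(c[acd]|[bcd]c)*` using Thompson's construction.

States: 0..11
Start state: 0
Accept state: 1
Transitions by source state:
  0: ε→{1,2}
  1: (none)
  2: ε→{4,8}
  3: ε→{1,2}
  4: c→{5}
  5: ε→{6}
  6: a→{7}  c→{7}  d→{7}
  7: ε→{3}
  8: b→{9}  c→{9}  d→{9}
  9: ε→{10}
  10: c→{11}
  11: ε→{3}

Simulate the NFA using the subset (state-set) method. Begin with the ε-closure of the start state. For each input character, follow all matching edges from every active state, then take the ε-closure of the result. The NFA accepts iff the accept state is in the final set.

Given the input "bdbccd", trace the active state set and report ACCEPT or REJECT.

Answer: REJECT

Trace:
start: ε-closure({0}) = {0,1,2,4,8}
'b' @ 1: {9,10}
'd' @ 2: {}  — no active states
rest 'bccd' ignored (set empty)
final: {}; accept 1 not in set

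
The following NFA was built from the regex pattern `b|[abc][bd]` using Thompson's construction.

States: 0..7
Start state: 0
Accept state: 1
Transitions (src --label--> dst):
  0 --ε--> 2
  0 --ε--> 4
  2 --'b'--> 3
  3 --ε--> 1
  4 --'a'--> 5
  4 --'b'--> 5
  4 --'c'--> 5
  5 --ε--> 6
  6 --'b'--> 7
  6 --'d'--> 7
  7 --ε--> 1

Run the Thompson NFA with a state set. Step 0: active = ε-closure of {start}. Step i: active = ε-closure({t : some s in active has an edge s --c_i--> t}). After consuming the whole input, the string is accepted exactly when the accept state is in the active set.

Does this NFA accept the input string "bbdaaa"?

start: ε-closure({0}) = {0,2,4}
'b' @ 1: {1,3,5,6}  ✓accept
'b' @ 2: {1,7}  ✓accept
'd' @ 3: {}  — dead — no transitions
rest 'aaa' ignored (set empty)
end set {} — state 1 not in

Answer: REJECT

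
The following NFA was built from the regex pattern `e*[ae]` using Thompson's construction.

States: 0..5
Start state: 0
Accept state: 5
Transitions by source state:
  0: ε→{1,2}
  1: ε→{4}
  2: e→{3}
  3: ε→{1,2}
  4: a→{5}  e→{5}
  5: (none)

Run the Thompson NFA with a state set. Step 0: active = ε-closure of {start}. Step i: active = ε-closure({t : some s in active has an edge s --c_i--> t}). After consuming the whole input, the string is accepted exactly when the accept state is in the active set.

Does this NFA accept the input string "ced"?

Answer: REJECT

Derivation:
S₀ = ε-closure({0}) = {0,1,2,4}
'c' @ 1: {}  — no active states
rest 'ed' ignored (set empty)
end set {} — state 5 not in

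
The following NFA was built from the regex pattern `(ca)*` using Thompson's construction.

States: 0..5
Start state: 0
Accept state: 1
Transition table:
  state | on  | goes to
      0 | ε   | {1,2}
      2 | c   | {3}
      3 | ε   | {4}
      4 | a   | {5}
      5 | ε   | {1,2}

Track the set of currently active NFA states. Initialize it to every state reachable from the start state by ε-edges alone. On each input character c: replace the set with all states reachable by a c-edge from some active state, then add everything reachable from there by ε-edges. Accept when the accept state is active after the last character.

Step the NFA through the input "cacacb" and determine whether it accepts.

start: ε-closure({0}) = {0,1,2}
'c' @ 1: {3,4}
'a' @ 2: {1,2,5}  [accepting]
'c' @ 3: {3,4}
'a' @ 4: {1,2,5}  [accepting]
'c' @ 5: {3,4}
'b' @ 6: {}  — dead — no transitions
after full input: {}  (accept=1 not in)

Answer: REJECT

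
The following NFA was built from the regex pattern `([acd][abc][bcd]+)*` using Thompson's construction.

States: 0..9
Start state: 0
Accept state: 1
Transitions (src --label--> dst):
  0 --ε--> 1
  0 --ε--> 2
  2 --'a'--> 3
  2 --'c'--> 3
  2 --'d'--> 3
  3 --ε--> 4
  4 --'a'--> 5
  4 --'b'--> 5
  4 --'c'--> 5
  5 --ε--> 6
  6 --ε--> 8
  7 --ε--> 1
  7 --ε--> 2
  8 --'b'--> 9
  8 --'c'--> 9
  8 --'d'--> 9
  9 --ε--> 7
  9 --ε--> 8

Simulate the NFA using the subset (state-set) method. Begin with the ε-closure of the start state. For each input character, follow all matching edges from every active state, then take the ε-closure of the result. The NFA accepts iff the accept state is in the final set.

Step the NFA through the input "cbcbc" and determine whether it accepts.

Answer: ACCEPT

Trace:
initial (ε-close {0}): {0,1,2}
'c' @ 1: {3,4}
'b' @ 2: {5,6,8}
'c' @ 3: {1,2,7,8,9}  [accepting]
'b' @ 4: {1,2,7,8,9}  [accepting]
'c' @ 5: {1,2,3,4,7,8,9}  [accepting]
end set {1,2,3,4,7,8,9} — state 1 in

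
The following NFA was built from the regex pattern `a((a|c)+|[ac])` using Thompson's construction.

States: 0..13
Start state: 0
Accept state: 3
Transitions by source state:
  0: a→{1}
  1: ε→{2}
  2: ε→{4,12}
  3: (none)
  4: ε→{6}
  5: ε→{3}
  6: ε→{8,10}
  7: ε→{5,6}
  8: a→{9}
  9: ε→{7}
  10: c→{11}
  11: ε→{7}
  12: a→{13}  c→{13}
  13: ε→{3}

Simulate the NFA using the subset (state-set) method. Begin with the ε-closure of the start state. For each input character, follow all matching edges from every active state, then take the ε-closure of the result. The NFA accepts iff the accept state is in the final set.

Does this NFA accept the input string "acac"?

Answer: ACCEPT

Trace:
S₀ = ε-closure({0}) = {0}
'a' @ 1: {1,2,4,6,8,10,12}
'c' @ 2: {3,5,6,7,8,10,11,13}  (accept∈set)
'a' @ 3: {3,5,6,7,8,9,10}  (accept∈set)
'c' @ 4: {3,5,6,7,8,10,11}  (accept∈set)
after full input: {3,5,6,7,8,10,11}  (accept=3 in)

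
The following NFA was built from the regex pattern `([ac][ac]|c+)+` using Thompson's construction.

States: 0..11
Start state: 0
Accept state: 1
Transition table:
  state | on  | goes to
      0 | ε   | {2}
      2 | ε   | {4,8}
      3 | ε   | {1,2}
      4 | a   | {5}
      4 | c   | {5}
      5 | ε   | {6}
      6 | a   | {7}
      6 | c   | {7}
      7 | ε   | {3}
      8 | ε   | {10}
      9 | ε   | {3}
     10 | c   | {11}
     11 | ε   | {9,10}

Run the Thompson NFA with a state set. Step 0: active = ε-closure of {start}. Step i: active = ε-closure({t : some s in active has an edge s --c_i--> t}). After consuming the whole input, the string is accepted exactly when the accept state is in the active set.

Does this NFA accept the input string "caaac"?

initial (ε-close {0}): {0,2,4,8,10}
'c' @ 1: {1,2,3,4,5,6,8,9,10,11}  [accepting]
'a' @ 2: {1,2,3,4,5,6,7,8,10}  [accepting]
'a' @ 3: {1,2,3,4,5,6,7,8,10}  [accepting]
'a' @ 4: {1,2,3,4,5,6,7,8,10}  [accepting]
'c' @ 5: {1,2,3,4,5,6,7,8,9,10,11}  [accepting]
after full input: {1,2,3,4,5,6,7,8,9,10,11}  (accept=1 in)

Answer: ACCEPT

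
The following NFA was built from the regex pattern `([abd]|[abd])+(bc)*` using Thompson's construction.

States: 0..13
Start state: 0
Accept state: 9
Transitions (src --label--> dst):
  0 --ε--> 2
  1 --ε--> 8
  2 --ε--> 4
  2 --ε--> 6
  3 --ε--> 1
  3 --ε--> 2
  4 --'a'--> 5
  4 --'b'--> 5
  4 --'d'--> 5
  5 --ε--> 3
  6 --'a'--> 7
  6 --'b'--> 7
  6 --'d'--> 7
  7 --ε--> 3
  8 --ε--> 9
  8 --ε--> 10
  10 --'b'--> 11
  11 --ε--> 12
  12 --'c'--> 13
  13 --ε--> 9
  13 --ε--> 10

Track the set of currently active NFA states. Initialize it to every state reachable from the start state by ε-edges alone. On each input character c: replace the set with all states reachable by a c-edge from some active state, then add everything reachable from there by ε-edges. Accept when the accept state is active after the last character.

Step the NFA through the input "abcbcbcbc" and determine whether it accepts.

Answer: ACCEPT

Derivation:
S₀ = ε-closure({0}) = {0,2,4,6}
'a' @ 1: {1,2,3,4,5,6,7,8,9,10}  ✓accept
'b' @ 2: {1,2,3,4,5,6,7,8,9,10,11,12}  ✓accept
'c' @ 3: {9,10,13}  ✓accept
'b' @ 4: {11,12}
'c' @ 5: {9,10,13}  ✓accept
'b' @ 6: {11,12}
'c' @ 7: {9,10,13}  ✓accept
'b' @ 8: {11,12}
'c' @ 9: {9,10,13}  ✓accept
end set {9,10,13} — state 9 in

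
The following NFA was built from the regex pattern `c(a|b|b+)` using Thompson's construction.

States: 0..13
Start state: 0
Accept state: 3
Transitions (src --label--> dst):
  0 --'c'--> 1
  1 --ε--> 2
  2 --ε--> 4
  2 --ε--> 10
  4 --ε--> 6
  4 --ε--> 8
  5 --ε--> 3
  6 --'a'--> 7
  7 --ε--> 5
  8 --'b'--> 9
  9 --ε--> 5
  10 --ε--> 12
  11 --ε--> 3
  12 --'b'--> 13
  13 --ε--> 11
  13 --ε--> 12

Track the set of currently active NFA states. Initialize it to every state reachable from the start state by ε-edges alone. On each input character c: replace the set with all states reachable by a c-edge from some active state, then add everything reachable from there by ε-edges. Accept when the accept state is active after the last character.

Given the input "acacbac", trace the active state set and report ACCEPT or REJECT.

Answer: REJECT

Trace:
initial (ε-close {0}): {0}
'a' @ 1: {}  — state set empty
rest 'cacbac' ignored (set empty)
final: {}; accept 3 not in set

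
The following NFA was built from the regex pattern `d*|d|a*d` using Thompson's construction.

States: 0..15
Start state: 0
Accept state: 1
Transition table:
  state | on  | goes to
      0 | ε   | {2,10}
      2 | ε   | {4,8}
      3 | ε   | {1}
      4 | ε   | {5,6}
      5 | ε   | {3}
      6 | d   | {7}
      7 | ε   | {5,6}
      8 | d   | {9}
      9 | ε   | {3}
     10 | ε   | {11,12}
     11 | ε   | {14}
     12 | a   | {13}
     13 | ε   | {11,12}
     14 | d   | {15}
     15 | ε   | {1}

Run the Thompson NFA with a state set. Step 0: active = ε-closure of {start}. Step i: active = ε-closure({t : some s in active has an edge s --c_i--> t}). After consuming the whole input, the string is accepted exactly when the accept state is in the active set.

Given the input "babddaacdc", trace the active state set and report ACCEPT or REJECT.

initial (ε-close {0}): {0,1,2,3,4,5,6,8,10,11,12,14}
'b' @ 1: {}  — state set empty
rest 'abddaacdc' ignored (set empty)
after full input: {}  (accept=1 not in)

Answer: REJECT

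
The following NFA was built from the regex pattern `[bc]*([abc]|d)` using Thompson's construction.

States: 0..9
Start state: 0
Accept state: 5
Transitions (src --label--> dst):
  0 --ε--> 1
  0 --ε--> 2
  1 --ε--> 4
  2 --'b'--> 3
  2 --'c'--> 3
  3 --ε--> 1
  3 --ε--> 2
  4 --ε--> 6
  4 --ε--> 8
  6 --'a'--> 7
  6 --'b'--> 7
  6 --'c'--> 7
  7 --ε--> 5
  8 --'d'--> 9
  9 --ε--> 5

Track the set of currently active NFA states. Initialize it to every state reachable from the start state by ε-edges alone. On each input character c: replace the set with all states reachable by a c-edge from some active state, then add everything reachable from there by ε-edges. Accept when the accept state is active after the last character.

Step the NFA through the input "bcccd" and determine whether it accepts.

start: ε-closure({0}) = {0,1,2,4,6,8}
'b' @ 1: {1,2,3,4,5,6,7,8}  [accepting]
'c' @ 2: {1,2,3,4,5,6,7,8}  [accepting]
'c' @ 3: {1,2,3,4,5,6,7,8}  [accepting]
'c' @ 4: {1,2,3,4,5,6,7,8}  [accepting]
'd' @ 5: {5,9}  [accepting]
final: {5,9}; accept 5 in set

Answer: ACCEPT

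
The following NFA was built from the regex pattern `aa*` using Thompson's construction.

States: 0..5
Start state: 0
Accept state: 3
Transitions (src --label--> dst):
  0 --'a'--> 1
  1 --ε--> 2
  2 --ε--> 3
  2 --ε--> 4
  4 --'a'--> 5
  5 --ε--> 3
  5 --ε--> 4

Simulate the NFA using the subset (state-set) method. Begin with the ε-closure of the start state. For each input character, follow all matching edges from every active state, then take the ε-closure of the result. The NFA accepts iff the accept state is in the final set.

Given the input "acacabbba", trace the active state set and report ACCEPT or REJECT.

initial (ε-close {0}): {0}
'a' @ 1: {1,2,3,4}  (accept∈set)
'c' @ 2: {}  — no active states
rest 'acabbba' ignored (set empty)
after full input: {}  (accept=3 not in)

Answer: REJECT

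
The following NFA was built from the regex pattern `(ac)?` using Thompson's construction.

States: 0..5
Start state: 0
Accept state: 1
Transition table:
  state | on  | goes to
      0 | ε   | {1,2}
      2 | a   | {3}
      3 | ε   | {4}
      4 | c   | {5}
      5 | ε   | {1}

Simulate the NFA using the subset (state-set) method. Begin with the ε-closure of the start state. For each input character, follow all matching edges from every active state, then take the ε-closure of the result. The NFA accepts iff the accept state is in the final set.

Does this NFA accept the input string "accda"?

S₀ = ε-closure({0}) = {0,1,2}
'a' @ 1: {3,4}
'c' @ 2: {1,5}  (accept∈set)
'c' @ 3: {}  — state set empty
rest 'da' ignored (set empty)
after full input: {}  (accept=1 not in)

Answer: REJECT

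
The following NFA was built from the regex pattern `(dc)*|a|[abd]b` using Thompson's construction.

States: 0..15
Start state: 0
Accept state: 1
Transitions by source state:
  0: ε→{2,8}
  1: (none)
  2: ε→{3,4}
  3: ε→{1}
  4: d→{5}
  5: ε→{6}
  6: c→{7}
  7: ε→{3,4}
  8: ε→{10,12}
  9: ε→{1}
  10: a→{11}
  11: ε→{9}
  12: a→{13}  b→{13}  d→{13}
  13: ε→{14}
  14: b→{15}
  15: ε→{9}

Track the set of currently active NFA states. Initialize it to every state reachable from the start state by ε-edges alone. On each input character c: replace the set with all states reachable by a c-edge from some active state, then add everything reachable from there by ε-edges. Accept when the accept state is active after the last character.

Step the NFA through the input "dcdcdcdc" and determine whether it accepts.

Answer: ACCEPT

Trace:
start: ε-closure({0}) = {0,1,2,3,4,8,10,12}
'd' @ 1: {5,6,13,14}
'c' @ 2: {1,3,4,7}  [accepting]
'd' @ 3: {5,6}
'c' @ 4: {1,3,4,7}  [accepting]
'd' @ 5: {5,6}
'c' @ 6: {1,3,4,7}  [accepting]
'd' @ 7: {5,6}
'c' @ 8: {1,3,4,7}  [accepting]
after full input: {1,3,4,7}  (accept=1 in)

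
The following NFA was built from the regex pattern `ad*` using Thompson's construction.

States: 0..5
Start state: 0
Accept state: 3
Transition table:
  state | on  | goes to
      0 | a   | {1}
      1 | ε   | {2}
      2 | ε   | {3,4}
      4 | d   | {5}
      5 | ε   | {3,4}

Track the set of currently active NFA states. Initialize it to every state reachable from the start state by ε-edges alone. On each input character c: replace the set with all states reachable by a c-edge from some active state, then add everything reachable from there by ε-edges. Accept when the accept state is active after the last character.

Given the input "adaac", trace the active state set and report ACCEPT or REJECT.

Answer: REJECT

Steps:
S₀ = ε-closure({0}) = {0}
'a' @ 1: {1,2,3,4}  ✓accept
'd' @ 2: {3,4,5}  ✓accept
'a' @ 3: {}  — dead — no transitions
rest 'ac' ignored (set empty)
end set {} — state 3 not in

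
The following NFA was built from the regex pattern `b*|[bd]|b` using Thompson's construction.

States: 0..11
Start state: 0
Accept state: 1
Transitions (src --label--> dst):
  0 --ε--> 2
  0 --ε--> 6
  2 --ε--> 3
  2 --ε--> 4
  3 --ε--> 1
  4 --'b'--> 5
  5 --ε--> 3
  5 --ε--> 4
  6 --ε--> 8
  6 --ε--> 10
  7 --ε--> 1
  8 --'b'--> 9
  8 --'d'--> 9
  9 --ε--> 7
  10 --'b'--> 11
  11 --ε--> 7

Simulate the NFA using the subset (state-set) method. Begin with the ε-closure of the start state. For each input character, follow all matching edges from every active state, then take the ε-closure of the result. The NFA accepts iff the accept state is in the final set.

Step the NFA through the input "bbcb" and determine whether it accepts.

S₀ = ε-closure({0}) = {0,1,2,3,4,6,8,10}
'b' @ 1: {1,3,4,5,7,9,11}  (accept∈set)
'b' @ 2: {1,3,4,5}  (accept∈set)
'c' @ 3: {}  — state set empty
rest 'b' ignored (set empty)
end set {} — state 1 not in

Answer: REJECT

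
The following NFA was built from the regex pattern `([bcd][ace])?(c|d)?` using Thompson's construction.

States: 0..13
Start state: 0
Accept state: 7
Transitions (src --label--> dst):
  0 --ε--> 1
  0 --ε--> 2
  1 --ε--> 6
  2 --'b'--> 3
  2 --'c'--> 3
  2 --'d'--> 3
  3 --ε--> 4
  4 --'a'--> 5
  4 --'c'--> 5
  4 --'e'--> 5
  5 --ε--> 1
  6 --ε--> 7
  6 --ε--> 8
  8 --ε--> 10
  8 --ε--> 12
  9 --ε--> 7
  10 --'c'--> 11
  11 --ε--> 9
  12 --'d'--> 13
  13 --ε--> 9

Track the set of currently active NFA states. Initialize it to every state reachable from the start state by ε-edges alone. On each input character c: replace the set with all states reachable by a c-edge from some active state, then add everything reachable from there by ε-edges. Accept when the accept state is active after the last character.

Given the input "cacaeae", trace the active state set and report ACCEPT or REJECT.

initial (ε-close {0}): {0,1,2,6,7,8,10,12}
'c' @ 1: {3,4,7,9,11}  (accept∈set)
'a' @ 2: {1,5,6,7,8,10,12}  (accept∈set)
'c' @ 3: {7,9,11}  (accept∈set)
'a' @ 4: {}  — state set empty
rest 'eae' ignored (set empty)
final: {}; accept 7 not in set

Answer: REJECT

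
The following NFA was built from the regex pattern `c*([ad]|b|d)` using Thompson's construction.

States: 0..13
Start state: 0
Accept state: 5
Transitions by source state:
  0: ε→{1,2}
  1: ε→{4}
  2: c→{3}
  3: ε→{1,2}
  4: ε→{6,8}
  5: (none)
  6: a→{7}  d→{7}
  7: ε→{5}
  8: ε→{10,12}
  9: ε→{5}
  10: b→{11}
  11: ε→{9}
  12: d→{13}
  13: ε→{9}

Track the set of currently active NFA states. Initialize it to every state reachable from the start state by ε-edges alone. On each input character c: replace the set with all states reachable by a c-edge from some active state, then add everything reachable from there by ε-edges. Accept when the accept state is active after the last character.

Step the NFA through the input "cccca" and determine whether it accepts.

Answer: ACCEPT

Steps:
S₀ = ε-closure({0}) = {0,1,2,4,6,8,10,12}
'c' @ 1: {1,2,3,4,6,8,10,12}
'c' @ 2: {1,2,3,4,6,8,10,12}
'c' @ 3: {1,2,3,4,6,8,10,12}
'c' @ 4: {1,2,3,4,6,8,10,12}
'a' @ 5: {5,7}  (accept∈set)
final: {5,7}; accept 5 in set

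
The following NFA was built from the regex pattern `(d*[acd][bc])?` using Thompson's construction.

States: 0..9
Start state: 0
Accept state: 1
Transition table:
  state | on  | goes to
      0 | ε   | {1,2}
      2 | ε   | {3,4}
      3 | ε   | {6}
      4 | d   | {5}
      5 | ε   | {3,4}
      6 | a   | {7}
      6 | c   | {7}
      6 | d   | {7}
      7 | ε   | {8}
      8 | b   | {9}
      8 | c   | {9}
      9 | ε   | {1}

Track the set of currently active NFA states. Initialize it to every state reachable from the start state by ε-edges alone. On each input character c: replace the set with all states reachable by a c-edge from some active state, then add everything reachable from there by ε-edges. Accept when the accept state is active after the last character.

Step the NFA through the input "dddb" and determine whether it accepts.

Answer: ACCEPT

Trace:
initial (ε-close {0}): {0,1,2,3,4,6}
'd' @ 1: {3,4,5,6,7,8}
'd' @ 2: {3,4,5,6,7,8}
'd' @ 3: {3,4,5,6,7,8}
'b' @ 4: {1,9}  [accepting]
after full input: {1,9}  (accept=1 in)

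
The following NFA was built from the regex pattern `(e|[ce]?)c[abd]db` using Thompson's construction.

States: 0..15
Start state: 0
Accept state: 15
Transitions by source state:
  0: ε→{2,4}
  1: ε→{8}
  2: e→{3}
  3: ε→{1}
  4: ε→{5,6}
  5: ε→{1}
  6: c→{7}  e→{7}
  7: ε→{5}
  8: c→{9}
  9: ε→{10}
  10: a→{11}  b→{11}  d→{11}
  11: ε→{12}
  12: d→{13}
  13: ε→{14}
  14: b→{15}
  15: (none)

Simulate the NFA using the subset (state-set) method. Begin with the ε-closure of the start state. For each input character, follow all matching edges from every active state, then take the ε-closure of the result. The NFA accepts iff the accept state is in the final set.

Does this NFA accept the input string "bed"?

initial (ε-close {0}): {0,1,2,4,5,6,8}
'b' @ 1: {}  — dead — no transitions
rest 'ed' ignored (set empty)
end set {} — state 15 not in

Answer: REJECT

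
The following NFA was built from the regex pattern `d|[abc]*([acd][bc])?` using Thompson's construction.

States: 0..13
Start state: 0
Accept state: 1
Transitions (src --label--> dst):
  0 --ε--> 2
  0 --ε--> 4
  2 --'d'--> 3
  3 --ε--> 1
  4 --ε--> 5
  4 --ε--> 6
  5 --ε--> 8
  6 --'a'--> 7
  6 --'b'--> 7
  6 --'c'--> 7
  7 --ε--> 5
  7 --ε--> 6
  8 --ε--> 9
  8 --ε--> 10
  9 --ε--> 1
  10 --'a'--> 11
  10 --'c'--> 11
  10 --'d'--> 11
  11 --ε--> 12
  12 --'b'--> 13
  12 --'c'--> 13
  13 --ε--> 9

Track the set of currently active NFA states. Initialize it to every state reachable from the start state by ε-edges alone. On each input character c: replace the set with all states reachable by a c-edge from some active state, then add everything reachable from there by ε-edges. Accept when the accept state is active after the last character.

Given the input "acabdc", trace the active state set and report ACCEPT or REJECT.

Answer: ACCEPT

Steps:
initial (ε-close {0}): {0,1,2,4,5,6,8,9,10}
'a' @ 1: {1,5,6,7,8,9,10,11,12}  ✓accept
'c' @ 2: {1,5,6,7,8,9,10,11,12,13}  ✓accept
'a' @ 3: {1,5,6,7,8,9,10,11,12}  ✓accept
'b' @ 4: {1,5,6,7,8,9,10,13}  ✓accept
'd' @ 5: {11,12}
'c' @ 6: {1,9,13}  ✓accept
final: {1,9,13}; accept 1 in set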